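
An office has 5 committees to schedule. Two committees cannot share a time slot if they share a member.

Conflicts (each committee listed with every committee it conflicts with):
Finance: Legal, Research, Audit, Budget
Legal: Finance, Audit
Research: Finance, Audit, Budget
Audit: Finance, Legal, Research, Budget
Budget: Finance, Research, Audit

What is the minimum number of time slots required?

Finance, Research, Audit, Budget all conflict with each other, so at least 4 time slots are needed.
4 time slots suffice: time slot 1 → {Audit}; time slot 2 → {Finance}; time slot 3 → {Legal, Research}; time slot 4 → {Budget}. Every pair that conflicts lands in different time slots.

4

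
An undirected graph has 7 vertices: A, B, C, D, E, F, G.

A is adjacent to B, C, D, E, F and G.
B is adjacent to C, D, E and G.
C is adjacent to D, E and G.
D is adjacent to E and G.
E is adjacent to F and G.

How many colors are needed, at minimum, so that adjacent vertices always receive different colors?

6

A, B, C, D, E, G are pairwise adjacent (a clique of size 6), so at least 6 colors are needed.
6 colors suffice: A=2, B=5, C=3, D=4, E=1, F=3, G=6. Every edge joins two different colors.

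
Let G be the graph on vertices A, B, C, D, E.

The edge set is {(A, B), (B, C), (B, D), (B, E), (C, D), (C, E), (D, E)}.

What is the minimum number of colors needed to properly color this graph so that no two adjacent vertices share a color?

4

B, C, D, E are mutually adjacent (a clique of size 4), so at least 4 colors are needed.
4 colors suffice: color 1 → {B}; color 2 → {A, E}; color 3 → {C}; color 4 → {D}. Each edge has distinct colors on its endpoints.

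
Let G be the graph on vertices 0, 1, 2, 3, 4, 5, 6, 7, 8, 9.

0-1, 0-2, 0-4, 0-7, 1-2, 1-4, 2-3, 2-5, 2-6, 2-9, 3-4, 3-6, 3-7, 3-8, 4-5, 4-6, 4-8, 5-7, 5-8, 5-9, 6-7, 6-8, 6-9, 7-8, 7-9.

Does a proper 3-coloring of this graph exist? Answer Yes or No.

No

3, 4, 6, 8 are pairwise adjacent (a clique of size 4), so at least 4 colors are needed.
So 3 colors are not enough.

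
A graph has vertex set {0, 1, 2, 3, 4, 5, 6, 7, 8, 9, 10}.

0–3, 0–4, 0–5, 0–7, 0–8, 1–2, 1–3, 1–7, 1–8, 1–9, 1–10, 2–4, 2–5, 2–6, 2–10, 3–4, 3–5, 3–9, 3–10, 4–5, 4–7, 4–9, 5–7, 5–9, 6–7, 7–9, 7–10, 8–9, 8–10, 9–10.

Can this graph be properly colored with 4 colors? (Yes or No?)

Yes

The chromatic number is 4. 1, 8, 9, 10 are mutually adjacent (a clique of size 4), so at least 4 colors are needed.
4 colors suffice: color red → {2, 3, 7, 8}; color blue → {0, 6, 9}; color green → {5, 10}; color yellow → {1, 4}.
That is already a proper 4-coloring.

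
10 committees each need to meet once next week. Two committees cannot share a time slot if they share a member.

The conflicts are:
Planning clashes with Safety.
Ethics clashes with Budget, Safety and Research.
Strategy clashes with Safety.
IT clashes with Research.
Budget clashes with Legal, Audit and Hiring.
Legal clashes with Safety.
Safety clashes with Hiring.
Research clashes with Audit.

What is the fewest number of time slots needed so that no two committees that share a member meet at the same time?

Research and Audit conflict, so at least 2 time slots are needed.
2 time slots suffice: time slot 1 → {Budget, Safety, Research}; time slot 2 → {Planning, Ethics, Strategy, IT, Legal, Audit, Hiring}. Each listed conflict is separated.

2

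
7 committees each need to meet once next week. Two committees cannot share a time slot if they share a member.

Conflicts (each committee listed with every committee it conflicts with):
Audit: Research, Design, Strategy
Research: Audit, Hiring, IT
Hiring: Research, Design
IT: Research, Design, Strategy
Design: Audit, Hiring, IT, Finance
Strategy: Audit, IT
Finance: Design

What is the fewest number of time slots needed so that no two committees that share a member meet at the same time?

2

IT and Strategy conflict, so at least 2 time slots are needed.
Using 2 time slots: Audit=2, Research=1, Hiring=2, IT=2, Design=1, Strategy=1, Finance=2. No two conflicting committees share a time slot.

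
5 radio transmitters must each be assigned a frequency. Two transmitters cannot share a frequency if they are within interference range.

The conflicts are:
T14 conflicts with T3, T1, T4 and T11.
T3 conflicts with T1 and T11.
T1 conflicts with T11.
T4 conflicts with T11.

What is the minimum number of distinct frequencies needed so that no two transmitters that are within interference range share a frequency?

T14, T3, T1, T11 are mutually in conflict, so at least 4 frequencies are needed.
4 frequencies suffice: frequency 1 → {T11}; frequency 2 → {T14}; frequency 3 → {T1, T4}; frequency 4 → {T3}. No two conflicting transmitters share a frequency.

4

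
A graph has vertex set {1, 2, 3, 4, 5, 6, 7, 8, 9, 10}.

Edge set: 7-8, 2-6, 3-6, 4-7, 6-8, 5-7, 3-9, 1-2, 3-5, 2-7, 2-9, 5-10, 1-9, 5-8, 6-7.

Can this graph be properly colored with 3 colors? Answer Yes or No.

The chromatic number is 3. 1, 2, 9 form a triangle, so at least 3 colors are needed.
3 colors suffice: color a → {1, 3, 7, 10}; color b → {4, 5, 6, 9}; color c → {2, 8}.
That is already a proper 3-coloring.

Yes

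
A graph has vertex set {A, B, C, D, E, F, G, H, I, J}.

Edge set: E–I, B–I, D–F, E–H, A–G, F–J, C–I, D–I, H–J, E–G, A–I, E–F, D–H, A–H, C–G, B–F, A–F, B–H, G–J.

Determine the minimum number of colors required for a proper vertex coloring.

2

A and F are adjacent, so at least 2 colors are needed.
One proper 2-coloring: A=2, B=2, C=2, D=2, E=2, F=1, G=1, H=1, I=1, J=2. Each edge has distinct colors on its endpoints.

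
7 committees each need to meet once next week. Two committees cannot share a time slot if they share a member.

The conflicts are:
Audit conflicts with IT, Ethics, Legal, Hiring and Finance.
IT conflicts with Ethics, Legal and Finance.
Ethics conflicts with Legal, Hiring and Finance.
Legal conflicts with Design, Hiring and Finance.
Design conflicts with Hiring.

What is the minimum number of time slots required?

Audit, IT, Ethics, Legal, Finance are mutually in conflict, so at least 5 time slots are needed.
A valid assignment using 5 time slots: Audit=2, IT=5, Ethics=3, Legal=1, Design=2, Hiring=4, Finance=4. Every pair that conflicts lands in different time slots.

5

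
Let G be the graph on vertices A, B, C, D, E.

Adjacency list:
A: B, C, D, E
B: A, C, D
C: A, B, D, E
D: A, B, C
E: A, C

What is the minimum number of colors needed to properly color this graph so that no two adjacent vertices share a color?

A, B, C, D are pairwise adjacent (a clique of size 4), so at least 4 colors are needed.
A valid assignment using 4 colors: A=1, B=3, C=2, D=4, E=3. Each edge has distinct colors on its endpoints.

4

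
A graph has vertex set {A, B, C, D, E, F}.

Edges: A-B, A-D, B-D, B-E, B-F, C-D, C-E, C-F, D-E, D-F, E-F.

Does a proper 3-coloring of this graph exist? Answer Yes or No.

No

C, D, E, F are mutually adjacent (a clique of size 4), so at least 4 colors are needed.
So 3 colors are not enough.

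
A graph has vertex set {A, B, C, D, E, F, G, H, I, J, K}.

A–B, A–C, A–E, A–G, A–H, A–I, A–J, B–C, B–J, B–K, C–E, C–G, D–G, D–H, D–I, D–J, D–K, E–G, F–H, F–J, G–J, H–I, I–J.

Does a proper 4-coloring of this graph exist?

The chromatic number is 4. A, C, E, G are mutually adjacent (a clique of size 4), so at least 4 colors are needed.
A valid assignment using 4 colors: A=1, B=3, C=2, D=1, E=4, F=1, G=3, H=2, I=3, J=2, K=2.
That is already a proper 4-coloring.

Yes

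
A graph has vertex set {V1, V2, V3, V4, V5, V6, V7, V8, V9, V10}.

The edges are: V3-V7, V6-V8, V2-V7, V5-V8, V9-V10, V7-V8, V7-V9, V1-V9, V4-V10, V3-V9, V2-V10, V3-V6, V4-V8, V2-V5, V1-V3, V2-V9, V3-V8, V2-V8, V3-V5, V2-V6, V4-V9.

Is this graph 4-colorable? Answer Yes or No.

The chromatic number is 3. V2, V5, V8 form a triangle, so at least 3 colors are needed.
A valid assignment using 3 colors: V1=3, V2=2, V3=2, V4=2, V5=3, V6=3, V7=3, V8=1, V9=1, V10=3.
Since 4 ≥ 3, a proper 4-coloring certainly exists.

Yes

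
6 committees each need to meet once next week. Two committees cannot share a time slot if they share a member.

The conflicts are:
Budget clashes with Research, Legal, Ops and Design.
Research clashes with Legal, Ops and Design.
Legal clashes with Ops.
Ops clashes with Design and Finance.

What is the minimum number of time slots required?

Budget, Research, Ops, Design are mutually in conflict, so at least 4 time slots are needed.
A valid assignment using 4 time slots: Budget=2, Research=3, Legal=4, Ops=1, Design=4, Finance=2. Each listed conflict is separated.

4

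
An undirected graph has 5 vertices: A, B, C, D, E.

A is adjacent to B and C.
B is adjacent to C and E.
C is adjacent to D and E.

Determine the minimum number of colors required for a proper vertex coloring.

3

A, B, C are mutually adjacent, so at least 3 colors are needed.
3 colors suffice: color 1 → {C}; color 2 → {B, D}; color 3 → {A, E}. Each edge has distinct colors on its endpoints.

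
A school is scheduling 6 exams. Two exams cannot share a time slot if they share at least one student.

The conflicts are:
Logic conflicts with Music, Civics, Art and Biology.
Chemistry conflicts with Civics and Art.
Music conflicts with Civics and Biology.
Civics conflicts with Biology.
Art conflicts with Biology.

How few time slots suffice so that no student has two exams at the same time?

Logic, Music, Civics, Biology are mutually in conflict, so at least 4 time slots are needed.
A valid assignment using 4 time slots: Logic=3, Chemistry=1, Music=4, Civics=2, Art=2, Biology=1. Each listed conflict is separated.

4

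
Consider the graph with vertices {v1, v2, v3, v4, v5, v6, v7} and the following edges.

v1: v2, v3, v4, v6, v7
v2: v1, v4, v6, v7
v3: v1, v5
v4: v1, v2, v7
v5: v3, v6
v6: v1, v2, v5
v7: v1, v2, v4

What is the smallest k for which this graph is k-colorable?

4

v1, v2, v4, v7 form a clique, so at least 4 colors are needed.
A valid assignment using 4 colors: v1=1, v2=2, v3=2, v4=3, v5=1, v6=3, v7=4. Every edge joins two different colors.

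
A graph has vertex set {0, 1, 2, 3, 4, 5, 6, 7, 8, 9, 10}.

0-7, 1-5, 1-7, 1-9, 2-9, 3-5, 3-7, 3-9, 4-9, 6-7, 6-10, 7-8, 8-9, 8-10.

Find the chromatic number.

2

3 and 9 are adjacent, so at least 2 colors are needed.
2 colors suffice: 0=blue, 1=blue, 2=blue, 3=blue, 4=blue, 5=red, 6=blue, 7=red, 8=blue, 9=red, 10=red. No two adjacent vertices share a color.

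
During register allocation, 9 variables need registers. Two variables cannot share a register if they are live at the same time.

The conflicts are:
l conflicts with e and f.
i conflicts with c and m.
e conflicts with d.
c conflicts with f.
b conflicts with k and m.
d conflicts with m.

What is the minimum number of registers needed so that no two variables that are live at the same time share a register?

3

The cycle f-c-i-m-d-e-l-f has odd length 7, so it cannot be 2-colored; at least 3 registers are needed.
3 registers suffice: register 1 → {l, c, k, m}; register 2 → {i, f, b, d}; register 3 → {e}. Each listed conflict is separated.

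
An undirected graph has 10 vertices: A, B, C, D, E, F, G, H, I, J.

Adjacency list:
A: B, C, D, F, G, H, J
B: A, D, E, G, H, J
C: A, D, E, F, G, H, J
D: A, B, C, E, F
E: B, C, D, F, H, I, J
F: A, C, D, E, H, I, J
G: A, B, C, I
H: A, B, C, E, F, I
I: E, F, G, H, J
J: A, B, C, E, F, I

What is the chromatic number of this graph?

4

E, F, I, J are mutually adjacent (a clique of size 4), so at least 4 colors are needed.
A valid assignment using 4 colors: A=red, B=blue, C=green, D=yellow, E=red, F=blue, G=yellow, H=yellow, I=green, J=yellow. Every edge joins two different colors.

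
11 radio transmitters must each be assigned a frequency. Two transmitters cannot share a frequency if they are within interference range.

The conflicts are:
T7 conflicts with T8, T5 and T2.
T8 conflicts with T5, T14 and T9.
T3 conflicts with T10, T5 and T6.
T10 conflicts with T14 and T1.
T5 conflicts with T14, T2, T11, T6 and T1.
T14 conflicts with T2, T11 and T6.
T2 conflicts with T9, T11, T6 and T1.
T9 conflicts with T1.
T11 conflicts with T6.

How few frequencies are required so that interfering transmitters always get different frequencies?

5

T5, T14, T2, T11, T6 pairwise conflict, so at least 5 frequencies are needed.
5 frequencies suffice: frequency 1 → {T10, T5, T9}; frequency 2 → {T8, T3, T2}; frequency 3 → {T7, T14, T1}; frequency 4 → {T6}; frequency 5 → {T11}. Every pair that conflicts lands in different frequencies.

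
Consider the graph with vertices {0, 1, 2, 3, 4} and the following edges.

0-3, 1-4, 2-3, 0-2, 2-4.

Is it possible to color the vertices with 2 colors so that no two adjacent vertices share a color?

0, 2, 3 are pairwise adjacent, so at least 3 colors are needed.
So 2 colors are not enough.

No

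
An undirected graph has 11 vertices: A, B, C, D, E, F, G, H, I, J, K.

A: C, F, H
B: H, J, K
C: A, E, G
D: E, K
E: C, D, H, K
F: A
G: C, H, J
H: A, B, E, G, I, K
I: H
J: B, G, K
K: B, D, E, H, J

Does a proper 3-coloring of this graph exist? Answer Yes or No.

Yes

The chromatic number is 3. B, H, K are mutually adjacent, so at least 3 colors are needed.
One proper 3-coloring: A=2, B=3, C=1, D=1, E=3, F=1, G=2, H=1, I=2, J=1, K=2.
That is already a proper 3-coloring.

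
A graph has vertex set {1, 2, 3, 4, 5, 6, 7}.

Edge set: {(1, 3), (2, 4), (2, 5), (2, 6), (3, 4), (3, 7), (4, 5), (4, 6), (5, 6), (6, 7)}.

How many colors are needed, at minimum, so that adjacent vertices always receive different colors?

2, 4, 5, 6 are pairwise adjacent (a clique of size 4), so at least 4 colors are needed.
4 colors suffice: color red → {1, 4, 7}; color blue → {3, 6}; color green → {2}; color yellow → {5}. Each edge has distinct colors on its endpoints.

4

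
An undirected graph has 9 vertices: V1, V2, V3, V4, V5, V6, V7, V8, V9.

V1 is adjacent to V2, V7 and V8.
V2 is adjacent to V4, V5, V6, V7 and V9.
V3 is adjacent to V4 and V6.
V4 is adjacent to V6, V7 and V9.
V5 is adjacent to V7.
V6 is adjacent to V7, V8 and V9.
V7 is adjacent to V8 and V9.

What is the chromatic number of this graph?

V2, V4, V6, V7, V9 are pairwise adjacent (a clique of size 5), so at least 5 colors are needed.
5 colors suffice: color 1 → {V3, V7}; color 2 → {V2, V8}; color 3 → {V1, V5, V6}; color 4 → {V4}; color 5 → {V9}. No two adjacent vertices share a color.

5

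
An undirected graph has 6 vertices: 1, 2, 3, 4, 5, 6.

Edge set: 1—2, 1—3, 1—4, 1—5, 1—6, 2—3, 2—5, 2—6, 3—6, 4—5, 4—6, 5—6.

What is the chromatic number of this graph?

4

1, 2, 5, 6 form a clique, so at least 4 colors are needed.
4 colors suffice: color red → {6}; color blue → {1}; color green → {3, 5}; color yellow → {2, 4}. Every edge joins two different colors.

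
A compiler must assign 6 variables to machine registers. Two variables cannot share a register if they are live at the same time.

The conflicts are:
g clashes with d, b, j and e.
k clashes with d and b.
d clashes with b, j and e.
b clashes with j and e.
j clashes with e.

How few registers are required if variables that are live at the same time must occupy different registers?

g, d, b, j, e pairwise conflict, so at least 5 registers are needed.
A valid assignment using 5 registers: g=4, k=3, d=2, b=1, j=5, e=3. Every pair that conflicts lands in different registers.

5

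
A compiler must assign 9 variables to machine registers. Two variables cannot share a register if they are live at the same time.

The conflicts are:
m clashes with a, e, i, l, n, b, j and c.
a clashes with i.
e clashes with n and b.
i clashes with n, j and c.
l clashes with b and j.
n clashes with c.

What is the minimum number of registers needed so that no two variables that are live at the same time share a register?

4

m, i, n, c all conflict with each other, so at least 4 registers are needed.
Using 4 registers: m=1, a=3, e=2, i=2, l=2, n=3, b=3, j=3, c=4. Every pair that conflicts lands in different registers.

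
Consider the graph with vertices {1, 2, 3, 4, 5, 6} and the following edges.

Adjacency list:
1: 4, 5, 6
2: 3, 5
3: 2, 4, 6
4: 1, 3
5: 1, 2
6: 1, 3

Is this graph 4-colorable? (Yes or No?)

The chromatic number is 3. The cycle 6-1-5-2-3-6 has odd length 5, so it cannot be 2-colored; at least 3 colors are needed.
One proper 3-coloring: 1=red, 2=green, 3=red, 4=blue, 5=blue, 6=blue.
Since 4 ≥ 3, a proper 4-coloring certainly exists.

Yes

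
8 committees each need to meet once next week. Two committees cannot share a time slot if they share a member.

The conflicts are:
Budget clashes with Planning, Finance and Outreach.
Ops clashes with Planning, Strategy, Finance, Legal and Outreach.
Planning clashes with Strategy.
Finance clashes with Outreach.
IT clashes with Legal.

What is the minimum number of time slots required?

Ops, Finance, Outreach are mutually in conflict, so at least 3 time slots are needed.
3 time slots suffice: Budget=1, Ops=1, Planning=2, Strategy=3, Finance=2, IT=1, Legal=2, Outreach=3. Every pair that conflicts lands in different time slots.

3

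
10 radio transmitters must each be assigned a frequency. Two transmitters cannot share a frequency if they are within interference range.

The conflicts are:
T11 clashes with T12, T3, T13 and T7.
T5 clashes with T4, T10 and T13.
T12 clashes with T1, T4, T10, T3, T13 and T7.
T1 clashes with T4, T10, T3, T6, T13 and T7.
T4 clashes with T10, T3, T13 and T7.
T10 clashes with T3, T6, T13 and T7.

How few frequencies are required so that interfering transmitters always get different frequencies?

T12, T1, T4, T10, T3 pairwise conflict, so at least 5 frequencies are needed.
5 frequencies suffice: T11=1, T5=3, T12=3, T1=4, T4=2, T10=1, T3=5, T6=2, T13=5, T7=5. Every pair that conflicts lands in different frequencies.

5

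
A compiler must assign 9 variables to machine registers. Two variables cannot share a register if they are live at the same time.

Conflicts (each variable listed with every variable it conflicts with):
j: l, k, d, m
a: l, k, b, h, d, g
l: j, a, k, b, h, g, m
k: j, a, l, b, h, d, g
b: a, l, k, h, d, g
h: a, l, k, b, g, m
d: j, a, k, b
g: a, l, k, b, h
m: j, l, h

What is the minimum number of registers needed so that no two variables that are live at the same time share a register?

6

a, l, k, b, h, g are mutually in conflict, so at least 6 registers are needed.
6 registers suffice: register 1 → {k, m}; register 2 → {l, d}; register 3 → {j, a}; register 4 → {h}; register 5 → {b}; register 6 → {g}. Every pair that conflicts lands in different registers.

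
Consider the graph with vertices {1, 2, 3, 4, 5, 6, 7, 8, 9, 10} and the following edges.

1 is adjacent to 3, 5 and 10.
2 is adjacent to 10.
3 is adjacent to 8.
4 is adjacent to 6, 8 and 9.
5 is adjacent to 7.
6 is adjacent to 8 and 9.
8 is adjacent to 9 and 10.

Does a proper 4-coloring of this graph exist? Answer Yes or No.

Yes

The chromatic number is 4. 4, 6, 8, 9 are mutually adjacent (a clique of size 4), so at least 4 colors are needed.
4 colors suffice: color a → {1, 2, 7, 8}; color b → {3, 5, 6, 10}; color c → {4}; color d → {9}.
That is already a proper 4-coloring.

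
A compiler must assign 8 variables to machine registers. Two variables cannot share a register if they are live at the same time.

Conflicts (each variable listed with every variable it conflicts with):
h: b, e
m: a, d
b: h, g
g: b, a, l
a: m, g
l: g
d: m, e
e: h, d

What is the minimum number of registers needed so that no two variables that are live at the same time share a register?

3

The cycle d-e-h-b-g-a-m-d has odd length 7, so it cannot be 2-colored; at least 3 registers are needed.
3 registers suffice: register 1 → {h, g, d}; register 2 → {b, a, l, e}; register 3 → {m}. No two conflicting variables share a register.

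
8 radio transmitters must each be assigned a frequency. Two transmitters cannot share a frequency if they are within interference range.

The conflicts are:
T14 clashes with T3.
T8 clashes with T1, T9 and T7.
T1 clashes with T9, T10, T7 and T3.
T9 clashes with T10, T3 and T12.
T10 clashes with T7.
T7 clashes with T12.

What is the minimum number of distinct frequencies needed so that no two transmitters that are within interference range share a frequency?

T8, T1, T9 pairwise conflict, so at least 3 frequencies are needed.
A valid assignment using 3 frequencies: T14=1, T8=3, T1=2, T9=1, T10=3, T7=1, T3=3, T12=2. No two conflicting transmitters share a frequency.

3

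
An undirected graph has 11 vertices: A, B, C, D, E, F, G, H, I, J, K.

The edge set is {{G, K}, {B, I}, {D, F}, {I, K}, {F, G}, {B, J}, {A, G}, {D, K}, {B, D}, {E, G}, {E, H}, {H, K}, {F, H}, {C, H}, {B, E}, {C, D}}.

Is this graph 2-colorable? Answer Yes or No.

No

The cycle I-B-E-G-K-I has odd length 5, so it cannot be 2-colored; at least 3 colors are needed.
So 2 colors are not enough.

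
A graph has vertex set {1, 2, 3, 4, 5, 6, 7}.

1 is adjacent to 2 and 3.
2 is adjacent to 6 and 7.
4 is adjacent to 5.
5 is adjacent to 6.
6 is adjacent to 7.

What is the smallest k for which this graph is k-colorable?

3

2, 6, 7 are pairwise adjacent, so at least 3 colors are needed.
One proper 3-coloring: 1=a, 2=b, 3=b, 4=a, 5=b, 6=a, 7=c. Each edge has distinct colors on its endpoints.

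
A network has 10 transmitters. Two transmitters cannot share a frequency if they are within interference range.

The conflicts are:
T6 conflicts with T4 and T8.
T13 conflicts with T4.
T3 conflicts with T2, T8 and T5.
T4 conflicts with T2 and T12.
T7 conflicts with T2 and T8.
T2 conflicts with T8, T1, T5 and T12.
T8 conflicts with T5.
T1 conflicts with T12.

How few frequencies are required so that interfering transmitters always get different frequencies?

T3, T2, T8, T5 are mutually in conflict, so at least 4 frequencies are needed.
4 frequencies suffice: frequency 1 → {T6, T13, T2}; frequency 2 → {T4, T8, T1}; frequency 3 → {T7, T5, T12}; frequency 4 → {T3}. Each listed conflict is separated.

4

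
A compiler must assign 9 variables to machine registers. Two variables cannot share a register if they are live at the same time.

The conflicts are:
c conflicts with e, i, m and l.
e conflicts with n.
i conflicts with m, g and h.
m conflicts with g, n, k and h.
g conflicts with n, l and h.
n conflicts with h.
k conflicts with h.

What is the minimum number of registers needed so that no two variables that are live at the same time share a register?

i, m, g, h pairwise conflict, so at least 4 registers are needed.
4 registers suffice: c=2, e=1, i=4, m=1, g=3, n=4, l=1, k=3, h=2. No two conflicting variables share a register.

4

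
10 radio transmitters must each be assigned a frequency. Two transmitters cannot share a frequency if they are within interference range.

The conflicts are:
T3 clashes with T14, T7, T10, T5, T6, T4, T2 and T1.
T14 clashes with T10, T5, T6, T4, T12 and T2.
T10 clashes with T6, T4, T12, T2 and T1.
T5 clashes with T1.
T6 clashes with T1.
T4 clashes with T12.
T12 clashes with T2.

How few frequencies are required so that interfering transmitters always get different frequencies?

T3, T14, T10, T2 are mutually in conflict, so at least 4 frequencies are needed.
4 frequencies suffice: T3=1, T14=3, T7=2, T10=2, T5=2, T6=4, T4=4, T12=1, T2=4, T1=3. Each listed conflict is separated.

4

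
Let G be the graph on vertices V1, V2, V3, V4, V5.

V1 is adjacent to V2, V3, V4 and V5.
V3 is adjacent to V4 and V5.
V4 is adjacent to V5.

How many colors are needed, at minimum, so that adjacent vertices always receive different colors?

V1, V3, V4, V5 are mutually adjacent (a clique of size 4), so at least 4 colors are needed.
4 colors suffice: V1=red, V2=blue, V3=green, V4=yellow, V5=blue. No two adjacent vertices share a color.

4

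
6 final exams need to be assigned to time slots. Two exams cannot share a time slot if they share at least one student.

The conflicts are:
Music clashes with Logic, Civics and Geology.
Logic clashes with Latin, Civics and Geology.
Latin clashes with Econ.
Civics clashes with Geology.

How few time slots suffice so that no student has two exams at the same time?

Music, Logic, Civics, Geology pairwise conflict, so at least 4 time slots are needed.
4 time slots suffice: time slot 1 → {Logic, Econ}; time slot 2 → {Latin, Civics}; time slot 3 → {Geology}; time slot 4 → {Music}. Each listed conflict is separated.

4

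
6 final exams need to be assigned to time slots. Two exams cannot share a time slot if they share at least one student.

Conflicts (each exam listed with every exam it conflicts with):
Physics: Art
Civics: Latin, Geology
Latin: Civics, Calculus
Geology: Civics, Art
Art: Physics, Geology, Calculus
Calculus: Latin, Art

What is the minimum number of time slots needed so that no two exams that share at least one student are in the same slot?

The cycle Geology-Civics-Latin-Calculus-Art-Geology has odd length 5, so it cannot be 2-colored; at least 3 time slots are needed.
A valid assignment using 3 time slots: Physics=2, Civics=3, Latin=1, Geology=2, Art=1, Calculus=2. Each listed conflict is separated.

3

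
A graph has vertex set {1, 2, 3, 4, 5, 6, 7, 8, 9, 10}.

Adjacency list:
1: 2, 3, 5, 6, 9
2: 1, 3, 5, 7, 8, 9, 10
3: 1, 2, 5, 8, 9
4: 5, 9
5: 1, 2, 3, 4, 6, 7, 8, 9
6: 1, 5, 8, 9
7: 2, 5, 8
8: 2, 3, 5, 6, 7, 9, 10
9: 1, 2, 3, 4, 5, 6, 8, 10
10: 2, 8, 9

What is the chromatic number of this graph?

2, 3, 5, 8, 9 form a clique, so at least 5 colors are needed.
5 colors suffice: color a → {5, 10}; color b → {7, 9}; color c → {1, 4, 8}; color d → {2, 6}; color e → {3}. No two adjacent vertices share a color.

5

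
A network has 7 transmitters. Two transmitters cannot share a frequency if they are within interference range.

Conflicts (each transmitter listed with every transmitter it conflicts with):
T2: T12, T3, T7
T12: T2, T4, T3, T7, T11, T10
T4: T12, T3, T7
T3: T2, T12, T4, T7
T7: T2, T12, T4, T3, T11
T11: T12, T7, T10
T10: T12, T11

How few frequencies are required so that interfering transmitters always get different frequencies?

T12, T4, T3, T7 pairwise conflict, so at least 4 frequencies are needed.
Using 4 frequencies: T2=4, T12=1, T4=4, T3=3, T7=2, T11=3, T10=2. Each listed conflict is separated.

4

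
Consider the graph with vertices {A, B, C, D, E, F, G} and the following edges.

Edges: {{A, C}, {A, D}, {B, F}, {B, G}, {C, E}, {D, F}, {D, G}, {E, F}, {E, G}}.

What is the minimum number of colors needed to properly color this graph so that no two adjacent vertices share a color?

The cycle E-G-D-A-C-E has odd length 5, so it cannot be 2-colored; at least 3 colors are needed.
One proper 3-coloring: A=3, B=1, C=2, D=1, E=1, F=2, G=2. Each edge has distinct colors on its endpoints.

3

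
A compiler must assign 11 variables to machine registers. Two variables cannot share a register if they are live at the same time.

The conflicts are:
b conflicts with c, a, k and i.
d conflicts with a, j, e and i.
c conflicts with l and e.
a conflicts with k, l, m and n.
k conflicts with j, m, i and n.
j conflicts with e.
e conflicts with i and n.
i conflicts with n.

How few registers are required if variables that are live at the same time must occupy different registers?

3

a, k, m pairwise conflict, so at least 3 registers are needed.
3 registers suffice: b=3, d=3, c=1, a=1, k=2, l=2, j=1, e=2, m=3, i=1, n=3. No two conflicting variables share a register.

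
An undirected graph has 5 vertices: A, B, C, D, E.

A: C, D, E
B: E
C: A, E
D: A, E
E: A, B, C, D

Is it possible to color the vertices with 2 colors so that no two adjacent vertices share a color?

A, D, E form a triangle, so at least 3 colors are needed.
So 2 colors are not enough.

No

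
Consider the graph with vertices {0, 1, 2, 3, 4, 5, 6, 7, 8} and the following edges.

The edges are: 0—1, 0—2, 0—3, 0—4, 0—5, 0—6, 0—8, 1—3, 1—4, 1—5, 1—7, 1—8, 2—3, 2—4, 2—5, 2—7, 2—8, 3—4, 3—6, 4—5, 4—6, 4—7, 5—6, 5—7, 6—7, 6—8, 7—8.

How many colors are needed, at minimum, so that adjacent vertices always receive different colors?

2, 4, 5, 7 are mutually adjacent (a clique of size 4), so at least 4 colors are needed.
A valid assignment using 4 colors: 0=red, 1=green, 2=green, 3=yellow, 4=blue, 5=yellow, 6=green, 7=red, 8=blue. Each edge has distinct colors on its endpoints.

4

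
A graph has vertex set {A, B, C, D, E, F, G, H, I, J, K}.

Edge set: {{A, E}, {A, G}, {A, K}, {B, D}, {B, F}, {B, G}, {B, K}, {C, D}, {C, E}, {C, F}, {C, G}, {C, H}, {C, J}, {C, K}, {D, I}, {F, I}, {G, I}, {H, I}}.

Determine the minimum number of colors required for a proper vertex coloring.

F and I are adjacent, so at least 2 colors are needed.
2 colors suffice: A=1, B=1, C=1, D=2, E=2, F=2, G=2, H=2, I=1, J=2, K=2. No two adjacent vertices share a color.

2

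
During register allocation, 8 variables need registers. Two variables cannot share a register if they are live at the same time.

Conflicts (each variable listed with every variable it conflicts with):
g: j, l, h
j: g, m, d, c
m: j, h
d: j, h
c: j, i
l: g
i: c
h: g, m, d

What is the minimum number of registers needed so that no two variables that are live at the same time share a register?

g and h conflict, so at least 2 registers are needed.
Using 2 registers: g=2, j=1, m=2, d=2, c=2, l=1, i=1, h=1. Every pair that conflicts lands in different registers.

2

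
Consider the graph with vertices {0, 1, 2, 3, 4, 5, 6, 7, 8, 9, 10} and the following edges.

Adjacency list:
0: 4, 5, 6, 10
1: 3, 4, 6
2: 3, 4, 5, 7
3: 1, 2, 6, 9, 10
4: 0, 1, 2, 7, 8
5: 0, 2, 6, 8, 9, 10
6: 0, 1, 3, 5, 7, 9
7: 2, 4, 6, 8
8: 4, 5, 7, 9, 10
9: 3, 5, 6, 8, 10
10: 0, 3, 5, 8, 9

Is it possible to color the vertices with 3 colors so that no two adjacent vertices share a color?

No

5, 8, 9, 10 are pairwise adjacent (a clique of size 4), so at least 4 colors are needed.
So 3 colors are not enough.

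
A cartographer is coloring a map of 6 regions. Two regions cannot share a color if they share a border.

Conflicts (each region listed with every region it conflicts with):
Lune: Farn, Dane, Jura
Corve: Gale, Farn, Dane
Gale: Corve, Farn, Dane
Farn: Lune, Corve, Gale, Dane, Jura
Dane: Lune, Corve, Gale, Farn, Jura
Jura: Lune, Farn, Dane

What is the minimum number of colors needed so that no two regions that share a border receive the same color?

4

Corve, Gale, Farn, Dane pairwise conflict, so at least 4 colors are needed.
4 colors suffice: Lune=4, Corve=4, Gale=3, Farn=2, Dane=1, Jura=3. Every pair that conflicts lands in different colors.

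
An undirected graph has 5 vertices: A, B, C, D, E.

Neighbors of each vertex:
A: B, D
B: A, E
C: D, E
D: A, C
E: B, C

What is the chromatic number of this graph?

The cycle A-B-E-C-D-A has odd length 5, so it cannot be 2-colored; at least 3 colors are needed.
3 colors suffice: color 1 → {A, E}; color 2 → {B, D}; color 3 → {C}. No two adjacent vertices share a color.

3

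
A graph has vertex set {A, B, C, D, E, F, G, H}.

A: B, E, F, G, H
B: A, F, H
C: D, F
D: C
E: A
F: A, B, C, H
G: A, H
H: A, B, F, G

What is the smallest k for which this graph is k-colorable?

A, B, F, H form a clique, so at least 4 colors are needed.
One proper 4-coloring: A=red, B=yellow, C=red, D=blue, E=blue, F=blue, G=blue, H=green. Every edge joins two different colors.

4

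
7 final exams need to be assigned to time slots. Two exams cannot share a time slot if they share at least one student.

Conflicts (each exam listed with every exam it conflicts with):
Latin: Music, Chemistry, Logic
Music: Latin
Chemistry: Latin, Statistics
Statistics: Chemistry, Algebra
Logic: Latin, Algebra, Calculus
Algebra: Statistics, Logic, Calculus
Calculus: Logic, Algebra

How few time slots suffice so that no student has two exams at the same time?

3

Logic, Algebra, Calculus pairwise conflict, so at least 3 time slots are needed.
3 time slots suffice: Latin=1, Music=2, Chemistry=3, Statistics=2, Logic=2, Algebra=1, Calculus=3. Every pair that conflicts lands in different time slots.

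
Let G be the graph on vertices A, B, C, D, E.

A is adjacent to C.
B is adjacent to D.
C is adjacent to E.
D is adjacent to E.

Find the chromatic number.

C and E are adjacent, so at least 2 colors are needed.
One proper 2-coloring: A=red, B=red, C=blue, D=blue, E=red. No two adjacent vertices share a color.

2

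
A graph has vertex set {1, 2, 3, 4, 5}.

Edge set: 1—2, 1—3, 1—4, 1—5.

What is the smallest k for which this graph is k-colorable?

2

1 and 3 are adjacent, so at least 2 colors are needed.
2 colors suffice: color a → {1}; color b → {2, 3, 4, 5}. Every edge joins two different colors.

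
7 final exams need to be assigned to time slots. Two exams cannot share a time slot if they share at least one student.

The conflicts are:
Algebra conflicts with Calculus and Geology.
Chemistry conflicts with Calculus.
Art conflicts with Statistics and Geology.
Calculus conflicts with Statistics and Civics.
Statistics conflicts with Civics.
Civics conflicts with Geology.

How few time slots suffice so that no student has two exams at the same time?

3

Calculus, Statistics, Civics are mutually in conflict, so at least 3 time slots are needed.
A valid assignment using 3 time slots: Algebra=2, Chemistry=2, Art=2, Calculus=1, Statistics=3, Civics=2, Geology=1. No two conflicting exams share a time slot.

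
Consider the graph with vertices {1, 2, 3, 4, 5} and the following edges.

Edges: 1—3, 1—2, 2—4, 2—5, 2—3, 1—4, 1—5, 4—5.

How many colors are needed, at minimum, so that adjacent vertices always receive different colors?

4

1, 2, 4, 5 are mutually adjacent (a clique of size 4), so at least 4 colors are needed.
A valid assignment using 4 colors: 1=b, 2=a, 3=c, 4=d, 5=c. No two adjacent vertices share a color.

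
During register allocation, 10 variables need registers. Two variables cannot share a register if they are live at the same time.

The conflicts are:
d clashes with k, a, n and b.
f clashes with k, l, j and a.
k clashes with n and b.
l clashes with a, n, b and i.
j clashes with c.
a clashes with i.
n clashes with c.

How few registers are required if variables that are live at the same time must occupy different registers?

3

d, k, n pairwise conflict, so at least 3 registers are needed.
Using 3 registers: d=3, f=3, k=1, l=1, j=2, a=2, n=2, b=2, i=3, c=1. Every pair that conflicts lands in different registers.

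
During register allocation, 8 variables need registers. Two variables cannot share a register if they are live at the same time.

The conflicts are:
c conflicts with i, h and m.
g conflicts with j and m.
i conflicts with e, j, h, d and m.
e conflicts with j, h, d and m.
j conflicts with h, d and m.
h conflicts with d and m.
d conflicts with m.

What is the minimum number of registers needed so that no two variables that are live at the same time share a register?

i, e, j, h, d, m pairwise conflict, so at least 6 registers are needed.
A valid assignment using 6 registers: c=4, g=2, i=3, e=5, j=4, h=2, d=6, m=1. No two conflicting variables share a register.

6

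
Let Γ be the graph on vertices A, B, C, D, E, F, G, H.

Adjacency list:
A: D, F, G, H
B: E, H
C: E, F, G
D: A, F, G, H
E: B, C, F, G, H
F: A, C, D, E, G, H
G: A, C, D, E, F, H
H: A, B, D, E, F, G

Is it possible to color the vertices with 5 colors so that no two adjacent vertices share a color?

Yes

The chromatic number is 5. A, D, F, G, H are pairwise adjacent (a clique of size 5), so at least 5 colors are needed.
A valid assignment using 5 colors: A=5, B=2, C=1, D=4, E=4, F=3, G=2, H=1.
That is already a proper 5-coloring.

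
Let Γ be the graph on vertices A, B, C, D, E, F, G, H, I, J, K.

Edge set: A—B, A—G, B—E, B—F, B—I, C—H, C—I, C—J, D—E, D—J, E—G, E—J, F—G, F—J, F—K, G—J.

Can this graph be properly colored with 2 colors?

No

E, G, J are mutually adjacent, so at least 3 colors are needed.
So 2 colors are not enough.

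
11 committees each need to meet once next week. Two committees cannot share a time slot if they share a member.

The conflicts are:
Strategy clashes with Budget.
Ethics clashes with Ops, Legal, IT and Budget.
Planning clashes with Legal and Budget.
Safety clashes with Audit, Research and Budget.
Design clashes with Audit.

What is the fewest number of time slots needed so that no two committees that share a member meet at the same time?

Safety and Budget conflict, so at least 2 time slots are needed.
A valid assignment using 2 time slots: Strategy=2, Ethics=2, Planning=2, Safety=2, Design=2, Ops=1, Legal=1, IT=1, Audit=1, Research=1, Budget=1. Every pair that conflicts lands in different time slots.

2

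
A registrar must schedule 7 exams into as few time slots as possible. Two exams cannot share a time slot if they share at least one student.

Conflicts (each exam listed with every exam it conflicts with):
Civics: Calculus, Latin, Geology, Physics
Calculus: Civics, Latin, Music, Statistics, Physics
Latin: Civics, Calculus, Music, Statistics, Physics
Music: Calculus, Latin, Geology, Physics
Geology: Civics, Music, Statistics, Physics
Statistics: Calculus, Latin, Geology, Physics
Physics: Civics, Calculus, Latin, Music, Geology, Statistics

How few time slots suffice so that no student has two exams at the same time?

Calculus, Latin, Statistics, Physics all conflict with each other, so at least 4 time slots are needed.
Using 4 time slots: Civics=4, Calculus=2, Latin=3, Music=4, Geology=2, Statistics=4, Physics=1. No two conflicting exams share a time slot.

4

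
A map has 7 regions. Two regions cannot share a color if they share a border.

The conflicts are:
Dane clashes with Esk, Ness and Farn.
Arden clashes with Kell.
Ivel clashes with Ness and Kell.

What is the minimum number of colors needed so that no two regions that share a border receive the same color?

Ivel and Kell conflict, so at least 2 colors are needed.
2 colors suffice: color 1 → {Dane, Arden, Ivel}; color 2 → {Esk, Ness, Kell, Farn}. Each listed conflict is separated.

2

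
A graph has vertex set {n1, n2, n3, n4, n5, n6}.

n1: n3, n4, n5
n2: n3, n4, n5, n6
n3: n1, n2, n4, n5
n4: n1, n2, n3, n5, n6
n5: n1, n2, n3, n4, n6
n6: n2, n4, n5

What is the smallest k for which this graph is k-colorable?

4

n2, n4, n5, n6 are pairwise adjacent (a clique of size 4), so at least 4 colors are needed.
One proper 4-coloring: n1=green, n2=green, n3=yellow, n4=blue, n5=red, n6=yellow. Each edge has distinct colors on its endpoints.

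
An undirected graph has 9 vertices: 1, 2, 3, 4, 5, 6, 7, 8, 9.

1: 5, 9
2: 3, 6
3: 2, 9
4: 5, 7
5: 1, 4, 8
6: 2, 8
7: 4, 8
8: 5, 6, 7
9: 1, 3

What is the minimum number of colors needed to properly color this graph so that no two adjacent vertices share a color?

The cycle 6-8-5-1-9-3-2-6 has odd length 7, so it cannot be 2-colored; at least 3 colors are needed.
One proper 3-coloring: 1=b, 2=c, 3=b, 4=b, 5=a, 6=a, 7=a, 8=b, 9=a. Each edge has distinct colors on its endpoints.

3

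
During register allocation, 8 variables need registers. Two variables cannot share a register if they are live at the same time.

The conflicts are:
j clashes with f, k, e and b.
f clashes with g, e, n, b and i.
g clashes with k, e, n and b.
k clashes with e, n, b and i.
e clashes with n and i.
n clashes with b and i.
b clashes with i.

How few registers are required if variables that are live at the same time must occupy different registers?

4

f, g, n, b pairwise conflict, so at least 4 registers are needed.
4 registers suffice: register 1 → {e, b}; register 2 → {j, n}; register 3 → {f, k}; register 4 → {g, i}. No two conflicting variables share a register.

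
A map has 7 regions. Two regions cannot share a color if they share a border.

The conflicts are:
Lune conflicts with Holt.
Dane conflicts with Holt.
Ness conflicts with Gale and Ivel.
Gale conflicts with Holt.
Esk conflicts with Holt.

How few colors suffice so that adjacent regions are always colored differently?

2

Dane and Holt conflict, so at least 2 colors are needed.
2 colors suffice: color 1 → {Ness, Holt}; color 2 → {Lune, Dane, Gale, Ivel, Esk}. No two conflicting regions share a color.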